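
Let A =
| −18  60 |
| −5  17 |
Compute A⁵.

[[−1068, 3300], [−275, 857]]

tr A = −1 and det A = −6, so the characteristic polynomial is λ² − (−1)λ + (−6) with roots −3 and 2.
Eigenvectors give P = [[4, 3], [1, 1]] with P⁻¹ = [[1, −3], [−1, 4]], and A = P·diag(−3, 2)·P⁻¹.
Then A⁵ = P·diag(−243, 32)·P⁻¹ = [[−972, 96], [−243, 32]] · [[1, −3], [−1, 4]] = [[−1068, 3300], [−275, 857]].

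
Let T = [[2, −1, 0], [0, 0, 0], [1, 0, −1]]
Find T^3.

[[8, −4, 0], [0, 0, 0], [3, −1, −1]]

T^2 = [[4, −2, 0], [0, 0, 0], [1, −1, 1]]
T^3 = [[8, −4, 0], [0, 0, 0], [3, −1, −1]]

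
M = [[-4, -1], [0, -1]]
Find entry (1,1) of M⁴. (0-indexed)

M² = [[16, 5], [0, 1]]
M³ = [[-64, -21], [0, -1]]
M⁴ = [[256, 85], [0, 1]]

1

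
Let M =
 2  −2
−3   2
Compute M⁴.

M² = [[10, −8], [−12, 10]]
M³ = [[44, −36], [−54, 44]]
M⁴ = [[196, −160], [−240, 196]]

[[196, −160], [−240, 196]]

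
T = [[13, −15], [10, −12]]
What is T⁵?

[[793, −825], [550, −582]]

tr T = 1 and det T = −6, so the characteristic polynomial is λ² − (1)λ + (−6) with roots −2 and 3.
Eigenvectors give P = [[−1, 3], [−1, 2]] with P⁻¹ = [[2, −3], [1, −1]], and T = P·diag(−2, 3)·P⁻¹.
Then T⁵ = P·diag(−32, 243)·P⁻¹ = [[32, 729], [32, 486]] · [[2, −3], [1, −1]] = [[793, −825], [550, −582]].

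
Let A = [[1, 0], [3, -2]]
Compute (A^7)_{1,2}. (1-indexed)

tr A = -1 and det A = -2, so the characteristic polynomial is λ² − (-1)λ + (-2) with roots -2 and 1.
Eigenvectors give P = [[0, 1], [-1, 1]] with P⁻¹ = [[1, -1], [1, 0]], and A = P·diag(-2, 1)·P⁻¹.
Then A^7 = P·diag(-128, 1)·P⁻¹ = [[0, 1], [128, 1]] · [[1, -1], [1, 0]] = [[1, 0], [129, -128]].

0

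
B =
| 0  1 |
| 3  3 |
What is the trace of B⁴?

207

B² = [[3, 3], [9, 12]]
B³ = [[9, 12], [36, 45]]
B⁴ = [[36, 45], [135, 171]]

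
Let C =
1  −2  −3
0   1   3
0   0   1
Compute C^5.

[[1, −10, −75], [0, 1, 15], [0, 0, 1]]

C = I + N where N = [[0, −2, −3], [0, 0, 3], [0, 0, 0]] is strictly upper-triangular, so N^3 = 0.
(I + N)^5 = I + 5·N + 10·N^2 = [[1, −10, −75], [0, 1, 15], [0, 0, 1]].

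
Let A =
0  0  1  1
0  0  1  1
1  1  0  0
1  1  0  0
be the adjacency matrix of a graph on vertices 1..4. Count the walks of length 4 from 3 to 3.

8

The number of length-4 walks from vertex 3 to vertex 3 is entry (3,3) of A⁴, where A is the adjacency matrix.
A² = [[2, 2, 0, 0], [2, 2, 0, 0], [0, 0, 2, 2], [0, 0, 2, 2]]
A³ = [[0, 0, 4, 4], [0, 0, 4, 4], [4, 4, 0, 0], [4, 4, 0, 0]]
A⁴ = [[8, 8, 0, 0], [8, 8, 0, 0], [0, 0, 8, 8], [0, 0, 8, 8]]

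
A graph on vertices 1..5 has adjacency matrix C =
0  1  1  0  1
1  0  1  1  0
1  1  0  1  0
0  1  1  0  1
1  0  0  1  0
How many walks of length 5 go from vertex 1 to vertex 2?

51

The number of length-5 walks from vertex 1 to vertex 2 is entry (1,2) of C⁵, where C is the adjacency matrix.
C² = [[3, 1, 1, 3, 0], [1, 3, 2, 1, 2], [1, 2, 3, 1, 2], [3, 1, 1, 3, 0], [0, 2, 2, 0, 2]]
C³ = [[2, 7, 7, 2, 6], [7, 4, 5, 7, 2], [7, 5, 4, 7, 2], [2, 7, 7, 2, 6], [6, 2, 2, 6, 0]]
C⁴ = [[20, 11, 11, 20, 4], [11, 19, 18, 11, 14], [11, 18, 19, 11, 14], [20, 11, 11, 20, 4], [4, 14, 14, 4, 12]]
C⁵ = [[26, 51, 51, 26, 40], [51, 40, 41, 51, 22], [51, 41, 40, 51, 22], [26, 51, 51, 26, 40], [40, 22, 22, 40, 8]]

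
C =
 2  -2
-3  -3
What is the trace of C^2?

25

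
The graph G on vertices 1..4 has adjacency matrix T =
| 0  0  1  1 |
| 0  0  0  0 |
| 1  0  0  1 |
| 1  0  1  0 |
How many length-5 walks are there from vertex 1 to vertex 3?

11

The number of length-5 walks from vertex 1 to vertex 3 is entry (1,3) of T⁵, where T is the adjacency matrix.
T² = [[2, 0, 1, 1], [0, 0, 0, 0], [1, 0, 2, 1], [1, 0, 1, 2]]
T³ = [[2, 0, 3, 3], [0, 0, 0, 0], [3, 0, 2, 3], [3, 0, 3, 2]]
T⁴ = [[6, 0, 5, 5], [0, 0, 0, 0], [5, 0, 6, 5], [5, 0, 5, 6]]
T⁵ = [[10, 0, 11, 11], [0, 0, 0, 0], [11, 0, 10, 11], [11, 0, 11, 10]]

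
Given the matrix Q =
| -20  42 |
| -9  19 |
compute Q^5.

tr Q = -1 and det Q = -2, so the characteristic polynomial is λ² − (-1)λ + (-2) with roots -2 and 1.
Eigenvectors give P = [[7, 2], [3, 1]] with P⁻¹ = [[1, -2], [-3, 7]], and Q = P·diag(-2, 1)·P⁻¹.
Then Q^5 = P·diag(-32, 1)·P⁻¹ = [[-224, 2], [-96, 1]] · [[1, -2], [-3, 7]] = [[-230, 462], [-99, 199]].

[[-230, 462], [-99, 199]]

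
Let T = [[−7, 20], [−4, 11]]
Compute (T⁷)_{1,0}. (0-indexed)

−4372

tr T = 4 and det T = 3, so the characteristic polynomial is λ² − (4)λ + (3) with roots 3 and 1.
Eigenvectors give P = [[−2, 5], [−1, 2]] with P⁻¹ = [[2, −5], [1, −2]], and T = P·diag(3, 1)·P⁻¹.
Then T⁷ = P·diag(2187, 1)·P⁻¹ = [[−4374, 5], [−2187, 2]] · [[2, −5], [1, −2]] = [[−8743, 21860], [−4372, 10931]].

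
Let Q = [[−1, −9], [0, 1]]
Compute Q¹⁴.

[[1, 0], [0, 1]]

Q² = I (check: tr Q = 0 and det Q = −1), so Q¹⁴ = I since 14 is even.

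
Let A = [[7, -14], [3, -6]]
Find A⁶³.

A² = A (a projection; rank 1, trace 1), so A⁶³ = A.

[[7, -14], [3, -6]]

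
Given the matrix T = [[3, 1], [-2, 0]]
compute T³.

tr T = 3 and det T = 2, so the characteristic polynomial is λ² − (3)λ + (2) with roots 1 and 2.
Eigenvectors give P = [[-1, 1], [2, -1]] with P⁻¹ = [[1, 1], [2, 1]], and T = P·diag(1, 2)·P⁻¹.
Then T³ = P·diag(1, 8)·P⁻¹ = [[-1, 8], [2, -8]] · [[1, 1], [2, 1]] = [[15, 7], [-14, -6]].

[[15, 7], [-14, -6]]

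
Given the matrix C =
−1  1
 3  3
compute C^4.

[[28, 32], [96, 156]]

C^2 = [[4, 2], [6, 12]]
C^3 = [[2, 10], [30, 42]]
C^4 = [[28, 32], [96, 156]]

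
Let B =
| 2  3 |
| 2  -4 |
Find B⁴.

B² = [[10, -6], [-4, 22]]
B³ = [[8, 54], [36, -100]]
B⁴ = [[124, -192], [-128, 508]]

[[124, -192], [-128, 508]]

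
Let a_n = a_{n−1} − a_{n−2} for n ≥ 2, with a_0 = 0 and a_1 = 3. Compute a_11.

With companion matrix Q = [[1, −1], [1, 0]], [a_n, a_{n−1}]ᵀ = Q·[a_{n−1}, a_{n−2}]ᵀ, so [a_11, a_10]ᵀ = Q¹⁰·[a_1, a_0]ᵀ.
Q¹⁰ = [[−1, 1], [−1, 0]], giving [a_11, a_10]ᵀ = [[−3], [−3]].

−3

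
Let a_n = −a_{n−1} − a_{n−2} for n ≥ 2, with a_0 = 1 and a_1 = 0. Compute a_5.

−1

With companion matrix Q = [[−1, −1], [1, 0]], [a_n, a_{n−1}]ᵀ = Q·[a_{n−1}, a_{n−2}]ᵀ, so [a_5, a_4]ᵀ = Q^4·[a_1, a_0]ᵀ.
Q^4 = [[−1, −1], [1, 0]], giving [a_5, a_4]ᵀ = [[−1], [0]].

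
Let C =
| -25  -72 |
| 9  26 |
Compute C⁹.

[[-4105, -12312], [1539, 4616]]

tr C = 1 and det C = -2, so the characteristic polynomial is λ² − (1)λ + (-2) with roots -1 and 2.
Eigenvectors give P = [[-3, -8], [1, 3]] with P⁻¹ = [[-3, -8], [1, 3]], and C = P·diag(-1, 2)·P⁻¹.
Then C⁹ = P·diag(-1, 512)·P⁻¹ = [[3, -4096], [-1, 1536]] · [[-3, -8], [1, 3]] = [[-4105, -12312], [1539, 4616]].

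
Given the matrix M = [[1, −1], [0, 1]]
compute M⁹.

M = I + N where N = [[0, −1], [0, 0]] is strictly upper-triangular, so N² = 0.
(I + N)⁹ = I + 9·N = [[1, −9], [0, 1]].

[[1, −9], [0, 1]]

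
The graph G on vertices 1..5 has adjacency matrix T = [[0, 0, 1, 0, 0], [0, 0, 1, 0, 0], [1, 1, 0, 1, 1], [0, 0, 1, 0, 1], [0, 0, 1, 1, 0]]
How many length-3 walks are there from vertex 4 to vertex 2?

The number of length-3 walks from vertex 4 to vertex 2 is entry (4,2) of T^3, where T is the adjacency matrix.
T^2 = [[1, 1, 0, 1, 1], [1, 1, 0, 1, 1], [0, 0, 4, 1, 1], [1, 1, 1, 2, 1], [1, 1, 1, 1, 2]]
T^3 = [[0, 0, 4, 1, 1], [0, 0, 4, 1, 1], [4, 4, 2, 5, 5], [1, 1, 5, 2, 3], [1, 1, 5, 3, 2]]

1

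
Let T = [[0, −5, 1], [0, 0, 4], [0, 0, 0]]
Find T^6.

T is strictly triangular, hence nilpotent: T^3 = 0, so T^6 = 0.

[[0, 0, 0], [0, 0, 0], [0, 0, 0]]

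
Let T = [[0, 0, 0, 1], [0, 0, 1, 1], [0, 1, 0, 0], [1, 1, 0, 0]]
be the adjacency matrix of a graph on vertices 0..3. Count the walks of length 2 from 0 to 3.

The number of length-2 walks from vertex 0 to vertex 3 is entry (0,3) of T^2, where T is the adjacency matrix.
T^2 = [[1, 1, 0, 0], [1, 2, 0, 0], [0, 0, 1, 1], [0, 0, 1, 2]]

0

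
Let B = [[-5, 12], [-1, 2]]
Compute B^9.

tr B = -3 and det B = 2, so the characteristic polynomial is λ² − (-3)λ + (2) with roots -2 and -1.
Eigenvectors give P = [[-4, -3], [-1, -1]] with P⁻¹ = [[-1, 3], [1, -4]], and B = P·diag(-2, -1)·P⁻¹.
Then B^9 = P·diag(-512, -1)·P⁻¹ = [[2048, 3], [512, 1]] · [[-1, 3], [1, -4]] = [[-2045, 6132], [-511, 1532]].

[[-2045, 6132], [-511, 1532]]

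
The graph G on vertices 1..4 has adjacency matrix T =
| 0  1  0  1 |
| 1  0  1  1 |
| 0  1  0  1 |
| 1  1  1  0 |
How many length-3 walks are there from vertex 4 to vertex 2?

5

The number of length-3 walks from vertex 4 to vertex 2 is entry (4,2) of T^3, where T is the adjacency matrix.
T^2 = [[2, 1, 2, 1], [1, 3, 1, 2], [2, 1, 2, 1], [1, 2, 1, 3]]
T^3 = [[2, 5, 2, 5], [5, 4, 5, 5], [2, 5, 2, 5], [5, 5, 5, 4]]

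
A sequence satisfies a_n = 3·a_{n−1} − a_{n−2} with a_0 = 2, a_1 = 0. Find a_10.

−5168

With companion matrix T = [[3, −1], [1, 0]], [a_n, a_{n−1}]ᵀ = T·[a_{n−1}, a_{n−2}]ᵀ, so [a_10, a_9]ᵀ = T^9·[a_1, a_0]ᵀ.
T^9 = [[6765, −2584], [2584, −987]], giving [a_10, a_9]ᵀ = [[−5168], [−1974]].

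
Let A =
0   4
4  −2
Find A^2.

[[16, −8], [−8, 20]]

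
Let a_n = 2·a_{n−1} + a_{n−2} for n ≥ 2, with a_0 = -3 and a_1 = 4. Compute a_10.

With companion matrix T = [[2, 1], [1, 0]], [a_n, a_{n−1}]ᵀ = T·[a_{n−1}, a_{n−2}]ᵀ, so [a_10, a_9]ᵀ = T^9·[a_1, a_0]ᵀ.
T^9 = [[2378, 985], [985, 408]], giving [a_10, a_9]ᵀ = [[6557], [2716]].

6557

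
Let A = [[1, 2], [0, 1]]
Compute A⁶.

[[1, 12], [0, 1]]

A = I + N where N = [[0, 2], [0, 0]] is strictly upper-triangular, so N² = 0.
(I + N)⁶ = I + 6·N = [[1, 12], [0, 1]].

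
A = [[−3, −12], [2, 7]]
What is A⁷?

[[−4371, −13116], [2186, 6559]]

tr A = 4 and det A = 3, so the characteristic polynomial is λ² − (4)λ + (3) with roots 1 and 3.
Eigenvectors give P = [[−3, −2], [1, 1]] with P⁻¹ = [[−1, −2], [1, 3]], and A = P·diag(1, 3)·P⁻¹.
Then A⁷ = P·diag(1, 2187)·P⁻¹ = [[−3, −4374], [1, 2187]] · [[−1, −2], [1, 3]] = [[−4371, −13116], [2186, 6559]].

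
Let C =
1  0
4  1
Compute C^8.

C = I + N where N = [[0, 0], [4, 0]] is strictly lower-triangular, so N^2 = 0.
(I + N)^8 = I + 8·N = [[1, 0], [32, 1]].

[[1, 0], [32, 1]]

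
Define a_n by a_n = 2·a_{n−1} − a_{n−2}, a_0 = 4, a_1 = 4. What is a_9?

With companion matrix A = [[2, −1], [1, 0]], [a_n, a_{n−1}]ᵀ = A·[a_{n−1}, a_{n−2}]ᵀ, so [a_9, a_8]ᵀ = A⁸·[a_1, a_0]ᵀ.
A⁸ = [[9, −8], [8, −7]], giving [a_9, a_8]ᵀ = [[4], [4]].

4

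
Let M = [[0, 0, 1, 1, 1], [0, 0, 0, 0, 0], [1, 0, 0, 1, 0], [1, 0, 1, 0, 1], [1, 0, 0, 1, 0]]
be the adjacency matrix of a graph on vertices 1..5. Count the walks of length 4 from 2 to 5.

The number of length-4 walks from vertex 2 to vertex 5 is entry (2,5) of M⁴, where M is the adjacency matrix.
M² = [[3, 0, 1, 2, 1], [0, 0, 0, 0, 0], [1, 0, 2, 1, 2], [2, 0, 1, 3, 1], [1, 0, 2, 1, 2]]
M³ = [[4, 0, 5, 5, 5], [0, 0, 0, 0, 0], [5, 0, 2, 5, 2], [5, 0, 5, 4, 5], [5, 0, 2, 5, 2]]
M⁴ = [[15, 0, 9, 14, 9], [0, 0, 0, 0, 0], [9, 0, 10, 9, 10], [14, 0, 9, 15, 9], [9, 0, 10, 9, 10]]

0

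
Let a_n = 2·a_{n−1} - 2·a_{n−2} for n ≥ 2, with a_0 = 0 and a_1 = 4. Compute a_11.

With companion matrix Q = [[2, -2], [1, 0]], [a_n, a_{n−1}]ᵀ = Q·[a_{n−1}, a_{n−2}]ᵀ, so [a_11, a_10]ᵀ = Q^10·[a_1, a_0]ᵀ.
Q^10 = [[32, -64], [32, -32]], giving [a_11, a_10]ᵀ = [[128], [128]].

128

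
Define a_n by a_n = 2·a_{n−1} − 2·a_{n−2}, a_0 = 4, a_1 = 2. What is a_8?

64

With companion matrix Q = [[2, −2], [1, 0]], [a_n, a_{n−1}]ᵀ = Q·[a_{n−1}, a_{n−2}]ᵀ, so [a_8, a_7]ᵀ = Q⁷·[a_1, a_0]ᵀ.
Q⁷ = [[0, 16], [−8, 16]], giving [a_8, a_7]ᵀ = [[64], [48]].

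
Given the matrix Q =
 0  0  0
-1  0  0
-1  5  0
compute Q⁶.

[[0, 0, 0], [0, 0, 0], [0, 0, 0]]

Q is strictly triangular, hence nilpotent: Q³ = 0, so Q⁶ = 0.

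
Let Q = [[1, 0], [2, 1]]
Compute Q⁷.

Q = I + N where N = [[0, 0], [2, 0]] is strictly lower-triangular, so N² = 0.
(I + N)⁷ = I + 7·N = [[1, 0], [14, 1]].

[[1, 0], [14, 1]]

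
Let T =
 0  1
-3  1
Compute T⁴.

[[6, -5], [15, 1]]

T² = [[-3, 1], [-3, -2]]
T³ = [[-3, -2], [6, -5]]
T⁴ = [[6, -5], [15, 1]]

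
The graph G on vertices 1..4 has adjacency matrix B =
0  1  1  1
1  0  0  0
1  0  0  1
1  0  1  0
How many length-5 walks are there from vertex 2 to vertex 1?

11

The number of length-5 walks from vertex 2 to vertex 1 is entry (2,1) of B^5, where B is the adjacency matrix.
B^2 = [[3, 0, 1, 1], [0, 1, 1, 1], [1, 1, 2, 1], [1, 1, 1, 2]]
B^3 = [[2, 3, 4, 4], [3, 0, 1, 1], [4, 1, 2, 3], [4, 1, 3, 2]]
B^4 = [[11, 2, 6, 6], [2, 3, 4, 4], [6, 4, 7, 6], [6, 4, 6, 7]]
B^5 = [[14, 11, 17, 17], [11, 2, 6, 6], [17, 6, 12, 13], [17, 6, 13, 12]]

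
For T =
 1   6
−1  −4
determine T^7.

[[253, 762], [−127, −382]]

tr T = −3 and det T = 2, so the characteristic polynomial is λ² − (−3)λ + (2) with roots −2 and −1.
Eigenvectors give P = [[2, −3], [−1, 1]] with P⁻¹ = [[−1, −3], [−1, −2]], and T = P·diag(−2, −1)·P⁻¹.
Then T^7 = P·diag(−128, −1)·P⁻¹ = [[−256, 3], [128, −1]] · [[−1, −3], [−1, −2]] = [[253, 762], [−127, −382]].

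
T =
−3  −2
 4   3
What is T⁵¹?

T² = I (check: tr T = 0 and det T = −1), so T⁵¹ = T since 51 is odd.

[[−3, −2], [4, 3]]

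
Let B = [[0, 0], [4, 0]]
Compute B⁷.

B is strictly triangular, hence nilpotent: B² = 0, so B⁷ = 0.

[[0, 0], [0, 0]]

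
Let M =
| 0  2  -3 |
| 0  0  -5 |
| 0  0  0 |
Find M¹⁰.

[[0, 0, 0], [0, 0, 0], [0, 0, 0]]

M is strictly triangular, hence nilpotent: M³ = 0, so M¹⁰ = 0.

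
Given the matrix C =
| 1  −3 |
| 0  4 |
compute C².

[[1, −15], [0, 16]]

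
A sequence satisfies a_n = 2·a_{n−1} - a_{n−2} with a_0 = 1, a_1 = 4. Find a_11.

34

With companion matrix T = [[2, -1], [1, 0]], [a_n, a_{n−1}]ᵀ = T·[a_{n−1}, a_{n−2}]ᵀ, so [a_11, a_10]ᵀ = T¹⁰·[a_1, a_0]ᵀ.
T¹⁰ = [[11, -10], [10, -9]], giving [a_11, a_10]ᵀ = [[34], [31]].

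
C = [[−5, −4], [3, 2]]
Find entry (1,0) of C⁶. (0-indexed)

−189

tr C = −3 and det C = 2, so the characteristic polynomial is λ² − (−3)λ + (2) with roots −2 and −1.
Eigenvectors give P = [[4, −1], [−3, 1]] with P⁻¹ = [[1, 1], [3, 4]], and C = P·diag(−2, −1)·P⁻¹.
Then C⁶ = P·diag(64, 1)·P⁻¹ = [[256, −1], [−192, 1]] · [[1, 1], [3, 4]] = [[253, 252], [−189, −188]].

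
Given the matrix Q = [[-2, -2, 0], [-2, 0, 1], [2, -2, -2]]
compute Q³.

[[-28, -12, 8], [-20, -8, 6], [12, 4, -4]]

Q² = [[8, 4, -2], [6, 2, -2], [-4, 0, 2]]
Q³ = [[-28, -12, 8], [-20, -8, 6], [12, 4, -4]]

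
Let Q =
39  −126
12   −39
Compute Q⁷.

tr Q = 0 and det Q = −9, so the characteristic polynomial is λ² − (0)λ + (−9) with roots 3 and −3.
Eigenvectors give P = [[7, 3], [2, 1]] with P⁻¹ = [[1, −3], [−2, 7]], and Q = P·diag(3, −3)·P⁻¹.
Then Q⁷ = P·diag(2187, −2187)·P⁻¹ = [[15309, −6561], [4374, −2187]] · [[1, −3], [−2, 7]] = [[28431, −91854], [8748, −28431]].

[[28431, −91854], [8748, −28431]]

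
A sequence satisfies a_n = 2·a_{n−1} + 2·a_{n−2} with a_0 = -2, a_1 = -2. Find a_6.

-416

With companion matrix M = [[2, 2], [1, 0]], [a_n, a_{n−1}]ᵀ = M·[a_{n−1}, a_{n−2}]ᵀ, so [a_6, a_5]ᵀ = M⁵·[a_1, a_0]ᵀ.
M⁵ = [[120, 88], [44, 32]], giving [a_6, a_5]ᵀ = [[-416], [-152]].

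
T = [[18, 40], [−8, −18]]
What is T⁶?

[[64, 0], [0, 64]]

tr T = 0 and det T = −4, so the characteristic polynomial is λ² − (0)λ + (−4) with roots 2 and −2.
Eigenvectors give P = [[5, −2], [−2, 1]] with P⁻¹ = [[1, 2], [2, 5]], and T = P·diag(2, −2)·P⁻¹.
Then T⁶ = P·diag(64, 64)·P⁻¹ = [[320, −128], [−128, 64]] · [[1, 2], [2, 5]] = [[64, 0], [0, 64]].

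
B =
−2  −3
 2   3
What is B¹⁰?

B² = B (a projection; rank 1, trace 1), so B¹⁰ = B.

[[−2, −3], [2, 3]]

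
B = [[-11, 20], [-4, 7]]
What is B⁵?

[[-1211, 2420], [-484, 967]]

tr B = -4 and det B = 3, so the characteristic polynomial is λ² − (-4)λ + (3) with roots -3 and -1.
Eigenvectors give P = [[5, 2], [2, 1]] with P⁻¹ = [[1, -2], [-2, 5]], and B = P·diag(-3, -1)·P⁻¹.
Then B⁵ = P·diag(-243, -1)·P⁻¹ = [[-1215, -2], [-486, -1]] · [[1, -2], [-2, 5]] = [[-1211, 2420], [-484, 967]].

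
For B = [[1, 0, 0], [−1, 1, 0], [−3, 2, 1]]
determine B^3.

B = I + N where N = [[0, 0, 0], [−1, 0, 0], [−3, 2, 0]] is strictly lower-triangular, so N^3 = 0.
(I + N)^3 = I + 3·N + 3·N^2 = [[1, 0, 0], [−3, 1, 0], [−15, 6, 1]].

[[1, 0, 0], [−3, 1, 0], [−15, 6, 1]]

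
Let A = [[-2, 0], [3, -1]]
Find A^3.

A^2 = [[4, 0], [-9, 1]]
A^3 = [[-8, 0], [21, -1]]

[[-8, 0], [21, -1]]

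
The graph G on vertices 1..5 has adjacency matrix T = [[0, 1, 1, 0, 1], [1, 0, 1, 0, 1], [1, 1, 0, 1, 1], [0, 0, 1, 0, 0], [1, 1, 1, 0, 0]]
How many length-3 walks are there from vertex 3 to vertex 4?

The number of length-3 walks from vertex 3 to vertex 4 is entry (3,4) of T^3, where T is the adjacency matrix.
T^2 = [[3, 2, 2, 1, 2], [2, 3, 2, 1, 2], [2, 2, 4, 0, 2], [1, 1, 0, 1, 1], [2, 2, 2, 1, 3]]
T^3 = [[6, 7, 8, 2, 7], [7, 6, 8, 2, 7], [8, 8, 6, 4, 8], [2, 2, 4, 0, 2], [7, 7, 8, 2, 6]]

4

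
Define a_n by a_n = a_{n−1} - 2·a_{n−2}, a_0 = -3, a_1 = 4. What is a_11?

26

With companion matrix M = [[1, -2], [1, 0]], [a_n, a_{n−1}]ᵀ = M·[a_{n−1}, a_{n−2}]ᵀ, so [a_11, a_10]ᵀ = M^10·[a_1, a_0]ᵀ.
M^10 = [[23, 22], [-11, 34]], giving [a_11, a_10]ᵀ = [[26], [-146]].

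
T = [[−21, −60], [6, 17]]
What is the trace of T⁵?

tr T = −4 and det T = 3, so the characteristic polynomial is λ² − (−4)λ + (3) with roots −1 and −3.
Eigenvectors give P = [[−3, 10], [1, −3]] with P⁻¹ = [[3, 10], [1, 3]], and T = P·diag(−1, −3)·P⁻¹.
Then T⁵ = P·diag(−1, −243)·P⁻¹ = [[3, −2430], [−1, 729]] · [[3, 10], [1, 3]] = [[−2421, −7260], [726, 2177]].

−244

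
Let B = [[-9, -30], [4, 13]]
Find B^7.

tr B = 4 and det B = 3, so the characteristic polynomial is λ² − (4)λ + (3) with roots 1 and 3.
Eigenvectors give P = [[-3, -5], [1, 2]] with P⁻¹ = [[-2, -5], [1, 3]], and B = P·diag(1, 3)·P⁻¹.
Then B^7 = P·diag(1, 2187)·P⁻¹ = [[-3, -10935], [1, 4374]] · [[-2, -5], [1, 3]] = [[-10929, -32790], [4372, 13117]].

[[-10929, -32790], [4372, 13117]]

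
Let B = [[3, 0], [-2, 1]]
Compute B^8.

[[6561, 0], [-6560, 1]]

tr B = 4 and det B = 3, so the characteristic polynomial is λ² − (4)λ + (3) with roots 1 and 3.
Eigenvectors give P = [[0, -1], [1, 1]] with P⁻¹ = [[1, 1], [-1, 0]], and B = P·diag(1, 3)·P⁻¹.
Then B^8 = P·diag(1, 6561)·P⁻¹ = [[0, -6561], [1, 6561]] · [[1, 1], [-1, 0]] = [[6561, 0], [-6560, 1]].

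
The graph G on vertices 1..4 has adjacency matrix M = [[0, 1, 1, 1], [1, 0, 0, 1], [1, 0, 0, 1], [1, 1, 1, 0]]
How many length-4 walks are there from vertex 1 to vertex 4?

The number of length-4 walks from vertex 1 to vertex 4 is entry (1,4) of M^4, where M is the adjacency matrix.
M^2 = [[3, 1, 1, 2], [1, 2, 2, 1], [1, 2, 2, 1], [2, 1, 1, 3]]
M^3 = [[4, 5, 5, 5], [5, 2, 2, 5], [5, 2, 2, 5], [5, 5, 5, 4]]
M^4 = [[15, 9, 9, 14], [9, 10, 10, 9], [9, 10, 10, 9], [14, 9, 9, 15]]

14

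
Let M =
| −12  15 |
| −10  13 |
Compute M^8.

[[−12354, 18915], [−12610, 19171]]

tr M = 1 and det M = −6, so the characteristic polynomial is λ² − (1)λ + (−6) with roots 3 and −2.
Eigenvectors give P = [[1, 3], [1, 2]] with P⁻¹ = [[−2, 3], [1, −1]], and M = P·diag(3, −2)·P⁻¹.
Then M^8 = P·diag(6561, 256)·P⁻¹ = [[6561, 768], [6561, 512]] · [[−2, 3], [1, −1]] = [[−12354, 18915], [−12610, 19171]].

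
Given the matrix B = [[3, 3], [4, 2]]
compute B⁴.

B² = [[21, 15], [20, 16]]
B³ = [[123, 93], [124, 92]]
B⁴ = [[741, 555], [740, 556]]

[[741, 555], [740, 556]]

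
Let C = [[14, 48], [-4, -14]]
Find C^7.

tr C = 0 and det C = -4, so the characteristic polynomial is λ² − (0)λ + (-4) with roots 2 and -2.
Eigenvectors give P = [[4, -3], [-1, 1]] with P⁻¹ = [[1, 3], [1, 4]], and C = P·diag(2, -2)·P⁻¹.
Then C^7 = P·diag(128, -128)·P⁻¹ = [[512, 384], [-128, -128]] · [[1, 3], [1, 4]] = [[896, 3072], [-256, -896]].

[[896, 3072], [-256, -896]]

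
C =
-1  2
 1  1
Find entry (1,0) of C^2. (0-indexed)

0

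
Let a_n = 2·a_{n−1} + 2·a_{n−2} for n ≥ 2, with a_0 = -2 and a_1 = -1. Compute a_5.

-108

With companion matrix M = [[2, 2], [1, 0]], [a_n, a_{n−1}]ᵀ = M·[a_{n−1}, a_{n−2}]ᵀ, so [a_5, a_4]ᵀ = M^4·[a_1, a_0]ᵀ.
M^4 = [[44, 32], [16, 12]], giving [a_5, a_4]ᵀ = [[-108], [-40]].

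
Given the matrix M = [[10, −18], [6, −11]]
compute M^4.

tr M = −1 and det M = −2, so the characteristic polynomial is λ² − (−1)λ + (−2) with roots −2 and 1.
Eigenvectors give P = [[−3, 2], [−2, 1]] with P⁻¹ = [[1, −2], [2, −3]], and M = P·diag(−2, 1)·P⁻¹.
Then M^4 = P·diag(16, 1)·P⁻¹ = [[−48, 2], [−32, 1]] · [[1, −2], [2, −3]] = [[−44, 90], [−30, 61]].

[[−44, 90], [−30, 61]]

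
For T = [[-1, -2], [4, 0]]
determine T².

[[-7, 2], [-4, -8]]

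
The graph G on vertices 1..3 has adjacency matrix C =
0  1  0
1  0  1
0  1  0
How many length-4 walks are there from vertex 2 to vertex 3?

0

The number of length-4 walks from vertex 2 to vertex 3 is entry (2,3) of C⁴, where C is the adjacency matrix.
C² = [[1, 0, 1], [0, 2, 0], [1, 0, 1]]
C³ = [[0, 2, 0], [2, 0, 2], [0, 2, 0]]
C⁴ = [[2, 0, 2], [0, 4, 0], [2, 0, 2]]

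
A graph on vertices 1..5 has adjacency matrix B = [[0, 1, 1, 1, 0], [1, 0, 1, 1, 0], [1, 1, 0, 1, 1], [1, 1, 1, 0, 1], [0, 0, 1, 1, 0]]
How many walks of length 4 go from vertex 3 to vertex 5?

17

The number of length-4 walks from vertex 3 to vertex 5 is entry (3,5) of B⁴, where B is the adjacency matrix.
B² = [[3, 2, 2, 2, 2], [2, 3, 2, 2, 2], [2, 2, 4, 3, 1], [2, 2, 3, 4, 1], [2, 2, 1, 1, 2]]
B³ = [[6, 7, 9, 9, 4], [7, 6, 9, 9, 4], [9, 9, 8, 9, 7], [9, 9, 9, 8, 7], [4, 4, 7, 7, 2]]
B⁴ = [[25, 24, 26, 26, 18], [24, 25, 26, 26, 18], [26, 26, 34, 33, 17], [26, 26, 33, 34, 17], [18, 18, 17, 17, 14]]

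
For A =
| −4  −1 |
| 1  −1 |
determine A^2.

[[15, 5], [−5, 0]]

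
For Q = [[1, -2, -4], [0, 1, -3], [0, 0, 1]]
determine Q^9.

Q = I + N where N = [[0, -2, -4], [0, 0, -3], [0, 0, 0]] is strictly upper-triangular, so N^3 = 0.
(I + N)^9 = I + 9·N + 36·N^2 = [[1, -18, 180], [0, 1, -27], [0, 0, 1]].

[[1, -18, 180], [0, 1, -27], [0, 0, 1]]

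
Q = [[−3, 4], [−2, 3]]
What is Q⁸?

[[1, 0], [0, 1]]

Q² = I (check: tr Q = 0 and det Q = −1), so Q⁸ = I since 8 is even.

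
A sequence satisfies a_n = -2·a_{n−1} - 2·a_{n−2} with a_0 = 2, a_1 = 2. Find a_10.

-128

With companion matrix A = [[-2, -2], [1, 0]], [a_n, a_{n−1}]ᵀ = A·[a_{n−1}, a_{n−2}]ᵀ, so [a_10, a_9]ᵀ = A⁹·[a_1, a_0]ᵀ.
A⁹ = [[-32, -32], [16, 0]], giving [a_10, a_9]ᵀ = [[-128], [32]].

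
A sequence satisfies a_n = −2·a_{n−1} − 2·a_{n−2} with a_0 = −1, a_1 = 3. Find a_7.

With companion matrix A = [[−2, −2], [1, 0]], [a_n, a_{n−1}]ᵀ = A·[a_{n−1}, a_{n−2}]ᵀ, so [a_7, a_6]ᵀ = A⁶·[a_1, a_0]ᵀ.
A⁶ = [[−8, −16], [8, 8]], giving [a_7, a_6]ᵀ = [[−8], [16]].

−8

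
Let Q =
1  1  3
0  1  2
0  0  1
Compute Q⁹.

Q = I + N where N = [[0, 1, 3], [0, 0, 2], [0, 0, 0]] is strictly upper-triangular, so N³ = 0.
(I + N)⁹ = I + 9·N + 36·N² = [[1, 9, 99], [0, 1, 18], [0, 0, 1]].

[[1, 9, 99], [0, 1, 18], [0, 0, 1]]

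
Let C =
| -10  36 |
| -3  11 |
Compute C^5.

tr C = 1 and det C = -2, so the characteristic polynomial is λ² − (1)λ + (-2) with roots -1 and 2.
Eigenvectors give P = [[4, 3], [1, 1]] with P⁻¹ = [[1, -3], [-1, 4]], and C = P·diag(-1, 2)·P⁻¹.
Then C^5 = P·diag(-1, 32)·P⁻¹ = [[-4, 96], [-1, 32]] · [[1, -3], [-1, 4]] = [[-100, 396], [-33, 131]].

[[-100, 396], [-33, 131]]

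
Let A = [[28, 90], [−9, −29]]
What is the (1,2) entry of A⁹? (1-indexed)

tr A = −1 and det A = −2, so the characteristic polynomial is λ² − (−1)λ + (−2) with roots 1 and −2.
Eigenvectors give P = [[10, −3], [−3, 1]] with P⁻¹ = [[1, 3], [3, 10]], and A = P·diag(1, −2)·P⁻¹.
Then A⁹ = P·diag(1, −512)·P⁻¹ = [[10, 1536], [−3, −512]] · [[1, 3], [3, 10]] = [[4618, 15390], [−1539, −5129]].

15390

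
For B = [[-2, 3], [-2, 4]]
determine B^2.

[[-2, 6], [-4, 10]]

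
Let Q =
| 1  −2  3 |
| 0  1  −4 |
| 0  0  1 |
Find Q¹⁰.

Q = I + N where N = [[0, −2, 3], [0, 0, −4], [0, 0, 0]] is strictly upper-triangular, so N³ = 0.
(I + N)¹⁰ = I + 10·N + 45·N² = [[1, −20, 390], [0, 1, −40], [0, 0, 1]].

[[1, −20, 390], [0, 1, −40], [0, 0, 1]]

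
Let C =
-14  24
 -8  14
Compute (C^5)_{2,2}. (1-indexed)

224

tr C = 0 and det C = -4, so the characteristic polynomial is λ² − (0)λ + (-4) with roots -2 and 2.
Eigenvectors give P = [[2, -3], [1, -2]] with P⁻¹ = [[2, -3], [1, -2]], and C = P·diag(-2, 2)·P⁻¹.
Then C^5 = P·diag(-32, 32)·P⁻¹ = [[-64, -96], [-32, -64]] · [[2, -3], [1, -2]] = [[-224, 384], [-128, 224]].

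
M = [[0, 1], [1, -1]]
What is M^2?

[[1, -1], [-1, 2]]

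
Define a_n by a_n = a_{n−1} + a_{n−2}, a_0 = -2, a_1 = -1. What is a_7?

With companion matrix C = [[1, 1], [1, 0]], [a_n, a_{n−1}]ᵀ = C·[a_{n−1}, a_{n−2}]ᵀ, so [a_7, a_6]ᵀ = C⁶·[a_1, a_0]ᵀ.
C⁶ = [[13, 8], [8, 5]], giving [a_7, a_6]ᵀ = [[-29], [-18]].

-29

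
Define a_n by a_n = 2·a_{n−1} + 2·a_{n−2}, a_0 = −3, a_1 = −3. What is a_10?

−34752

With companion matrix A = [[2, 2], [1, 0]], [a_n, a_{n−1}]ᵀ = A·[a_{n−1}, a_{n−2}]ᵀ, so [a_10, a_9]ᵀ = A⁹·[a_1, a_0]ᵀ.
A⁹ = [[6688, 4896], [2448, 1792]], giving [a_10, a_9]ᵀ = [[−34752], [−12720]].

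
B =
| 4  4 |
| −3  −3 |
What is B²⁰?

B² = B (a projection; rank 1, trace 1), so B²⁰ = B.

[[4, 4], [−3, −3]]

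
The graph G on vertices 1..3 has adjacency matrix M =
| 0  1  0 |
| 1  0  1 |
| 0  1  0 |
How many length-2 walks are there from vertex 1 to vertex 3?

1

The number of length-2 walks from vertex 1 to vertex 3 is entry (1,3) of M², where M is the adjacency matrix.
M² = [[1, 0, 1], [0, 2, 0], [1, 0, 1]]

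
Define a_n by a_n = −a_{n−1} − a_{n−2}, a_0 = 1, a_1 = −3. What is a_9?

1

With companion matrix A = [[−1, −1], [1, 0]], [a_n, a_{n−1}]ᵀ = A·[a_{n−1}, a_{n−2}]ᵀ, so [a_9, a_8]ᵀ = A⁸·[a_1, a_0]ᵀ.
A⁸ = [[0, 1], [−1, −1]], giving [a_9, a_8]ᵀ = [[1], [2]].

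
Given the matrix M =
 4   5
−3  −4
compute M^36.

M² = I (check: tr M = 0 and det M = −1), so M^36 = I since 36 is even.

[[1, 0], [0, 1]]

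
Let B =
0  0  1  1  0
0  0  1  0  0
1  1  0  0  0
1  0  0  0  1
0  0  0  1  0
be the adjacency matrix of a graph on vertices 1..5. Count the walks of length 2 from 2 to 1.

The number of length-2 walks from vertex 2 to vertex 1 is entry (2,1) of B², where B is the adjacency matrix.
B² = [[2, 1, 0, 0, 1], [1, 1, 0, 0, 0], [0, 0, 2, 1, 0], [0, 0, 1, 2, 0], [1, 0, 0, 0, 1]]

1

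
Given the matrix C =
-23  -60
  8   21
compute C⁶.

[[4369, 10920], [-1456, -3639]]

tr C = -2 and det C = -3, so the characteristic polynomial is λ² − (-2)λ + (-3) with roots -3 and 1.
Eigenvectors give P = [[-3, -5], [1, 2]] with P⁻¹ = [[-2, -5], [1, 3]], and C = P·diag(-3, 1)·P⁻¹.
Then C⁶ = P·diag(729, 1)·P⁻¹ = [[-2187, -5], [729, 2]] · [[-2, -5], [1, 3]] = [[4369, 10920], [-1456, -3639]].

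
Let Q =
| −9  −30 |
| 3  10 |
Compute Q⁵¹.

[[−9, −30], [3, 10]]

Q² = Q (a projection; rank 1, trace 1), so Q⁵¹ = Q.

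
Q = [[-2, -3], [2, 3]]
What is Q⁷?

Q² = Q (a projection; rank 1, trace 1), so Q⁷ = Q.

[[-2, -3], [2, 3]]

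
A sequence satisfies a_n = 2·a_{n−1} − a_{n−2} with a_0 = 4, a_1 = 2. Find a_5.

−6

With companion matrix B = [[2, −1], [1, 0]], [a_n, a_{n−1}]ᵀ = B·[a_{n−1}, a_{n−2}]ᵀ, so [a_5, a_4]ᵀ = B^4·[a_1, a_0]ᵀ.
B^4 = [[5, −4], [4, −3]], giving [a_5, a_4]ᵀ = [[−6], [−4]].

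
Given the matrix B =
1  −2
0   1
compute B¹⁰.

[[1, −20], [0, 1]]

B = I + N where N = [[0, −2], [0, 0]] is strictly upper-triangular, so N² = 0.
(I + N)¹⁰ = I + 10·N = [[1, −20], [0, 1]].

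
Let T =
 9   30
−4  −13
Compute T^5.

[[1209, 3630], [−484, −1453]]

tr T = −4 and det T = 3, so the characteristic polynomial is λ² − (−4)λ + (3) with roots −3 and −1.
Eigenvectors give P = [[−5, −3], [2, 1]] with P⁻¹ = [[1, 3], [−2, −5]], and T = P·diag(−3, −1)·P⁻¹.
Then T^5 = P·diag(−243, −1)·P⁻¹ = [[1215, 3], [−486, −1]] · [[1, 3], [−2, −5]] = [[1209, 3630], [−484, −1453]].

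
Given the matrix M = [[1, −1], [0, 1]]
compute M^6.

M = I + N where N = [[0, −1], [0, 0]] is strictly upper-triangular, so N^2 = 0.
(I + N)^6 = I + 6·N = [[1, −6], [0, 1]].

[[1, −6], [0, 1]]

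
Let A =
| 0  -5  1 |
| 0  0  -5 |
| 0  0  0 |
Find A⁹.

A is strictly triangular, hence nilpotent: A³ = 0, so A⁹ = 0.

[[0, 0, 0], [0, 0, 0], [0, 0, 0]]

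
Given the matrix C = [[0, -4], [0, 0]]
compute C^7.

C is strictly triangular, hence nilpotent: C^2 = 0, so C^7 = 0.

[[0, 0], [0, 0]]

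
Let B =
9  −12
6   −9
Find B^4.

tr B = 0 and det B = −9, so the characteristic polynomial is λ² − (0)λ + (−9) with roots 3 and −3.
Eigenvectors give P = [[2, 1], [1, 1]] with P⁻¹ = [[1, −1], [−1, 2]], and B = P·diag(3, −3)·P⁻¹.
Then B^4 = P·diag(81, 81)·P⁻¹ = [[162, 81], [81, 81]] · [[1, −1], [−1, 2]] = [[81, 0], [0, 81]].

[[81, 0], [0, 81]]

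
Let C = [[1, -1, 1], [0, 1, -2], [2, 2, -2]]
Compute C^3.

C^2 = [[3, 0, 1], [-4, -3, 2], [-2, -4, 2]]
C^3 = [[5, -1, 1], [0, 5, -2], [2, 2, 2]]

[[5, -1, 1], [0, 5, -2], [2, 2, 2]]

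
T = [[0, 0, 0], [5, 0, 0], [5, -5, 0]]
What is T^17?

[[0, 0, 0], [0, 0, 0], [0, 0, 0]]

T is strictly triangular, hence nilpotent: T^3 = 0, so T^17 = 0.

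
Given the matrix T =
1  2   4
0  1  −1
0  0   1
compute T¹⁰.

[[1, 20, −50], [0, 1, −10], [0, 0, 1]]

T = I + N where N = [[0, 2, 4], [0, 0, −1], [0, 0, 0]] is strictly upper-triangular, so N³ = 0.
(I + N)¹⁰ = I + 10·N + 45·N² = [[1, 20, −50], [0, 1, −10], [0, 0, 1]].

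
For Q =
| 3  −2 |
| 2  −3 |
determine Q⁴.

[[25, 0], [0, 25]]

Q² = [[5, 0], [0, 5]]
Q³ = [[15, −10], [10, −15]]
Q⁴ = [[25, 0], [0, 25]]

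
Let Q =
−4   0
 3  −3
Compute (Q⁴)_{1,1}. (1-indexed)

Q² = [[16, 0], [−21, 9]]
Q³ = [[−64, 0], [111, −27]]
Q⁴ = [[256, 0], [−525, 81]]

256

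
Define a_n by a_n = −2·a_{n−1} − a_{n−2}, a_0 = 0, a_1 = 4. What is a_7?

With companion matrix A = [[−2, −1], [1, 0]], [a_n, a_{n−1}]ᵀ = A·[a_{n−1}, a_{n−2}]ᵀ, so [a_7, a_6]ᵀ = A⁶·[a_1, a_0]ᵀ.
A⁶ = [[7, 6], [−6, −5]], giving [a_7, a_6]ᵀ = [[28], [−24]].

28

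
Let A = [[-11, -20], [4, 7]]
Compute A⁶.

[[3641, 7280], [-1456, -2911]]

tr A = -4 and det A = 3, so the characteristic polynomial is λ² − (-4)λ + (3) with roots -1 and -3.
Eigenvectors give P = [[-2, 5], [1, -2]] with P⁻¹ = [[2, 5], [1, 2]], and A = P·diag(-1, -3)·P⁻¹.
Then A⁶ = P·diag(1, 729)·P⁻¹ = [[-2, 3645], [1, -1458]] · [[2, 5], [1, 2]] = [[3641, 7280], [-1456, -2911]].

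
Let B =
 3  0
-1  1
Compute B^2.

[[9, 0], [-4, 1]]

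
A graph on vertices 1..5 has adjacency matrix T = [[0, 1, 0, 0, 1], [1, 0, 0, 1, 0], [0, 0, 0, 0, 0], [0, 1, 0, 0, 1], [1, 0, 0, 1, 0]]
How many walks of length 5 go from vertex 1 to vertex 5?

The number of length-5 walks from vertex 1 to vertex 5 is entry (1,5) of T⁵, where T is the adjacency matrix.
T² = [[2, 0, 0, 2, 0], [0, 2, 0, 0, 2], [0, 0, 0, 0, 0], [2, 0, 0, 2, 0], [0, 2, 0, 0, 2]]
T³ = [[0, 4, 0, 0, 4], [4, 0, 0, 4, 0], [0, 0, 0, 0, 0], [0, 4, 0, 0, 4], [4, 0, 0, 4, 0]]
T⁴ = [[8, 0, 0, 8, 0], [0, 8, 0, 0, 8], [0, 0, 0, 0, 0], [8, 0, 0, 8, 0], [0, 8, 0, 0, 8]]
T⁵ = [[0, 16, 0, 0, 16], [16, 0, 0, 16, 0], [0, 0, 0, 0, 0], [0, 16, 0, 0, 16], [16, 0, 0, 16, 0]]

16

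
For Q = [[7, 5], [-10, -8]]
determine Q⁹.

tr Q = -1 and det Q = -6, so the characteristic polynomial is λ² − (-1)λ + (-6) with roots 2 and -3.
Eigenvectors give P = [[-1, -1], [1, 2]] with P⁻¹ = [[-2, -1], [1, 1]], and Q = P·diag(2, -3)·P⁻¹.
Then Q⁹ = P·diag(512, -19683)·P⁻¹ = [[-512, 19683], [512, -39366]] · [[-2, -1], [1, 1]] = [[20707, 20195], [-40390, -39878]].

[[20707, 20195], [-40390, -39878]]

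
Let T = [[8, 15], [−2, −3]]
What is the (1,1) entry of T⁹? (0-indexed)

−95343

tr T = 5 and det T = 6, so the characteristic polynomial is λ² − (5)λ + (6) with roots 3 and 2.
Eigenvectors give P = [[−3, −5], [1, 2]] with P⁻¹ = [[−2, −5], [1, 3]], and T = P·diag(3, 2)·P⁻¹.
Then T⁹ = P·diag(19683, 512)·P⁻¹ = [[−59049, −2560], [19683, 1024]] · [[−2, −5], [1, 3]] = [[115538, 287565], [−38342, −95343]].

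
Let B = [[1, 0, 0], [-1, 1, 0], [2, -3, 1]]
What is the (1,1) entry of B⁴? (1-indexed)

1

B = I + N where N = [[0, 0, 0], [-1, 0, 0], [2, -3, 0]] is strictly lower-triangular, so N³ = 0.
(I + N)⁴ = I + 4·N + 6·N² = [[1, 0, 0], [-4, 1, 0], [26, -12, 1]].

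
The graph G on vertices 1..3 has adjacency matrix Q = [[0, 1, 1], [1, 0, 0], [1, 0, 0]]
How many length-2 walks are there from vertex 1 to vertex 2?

0

The number of length-2 walks from vertex 1 to vertex 2 is entry (1,2) of Q², where Q is the adjacency matrix.
Q² = [[2, 0, 0], [0, 1, 1], [0, 1, 1]]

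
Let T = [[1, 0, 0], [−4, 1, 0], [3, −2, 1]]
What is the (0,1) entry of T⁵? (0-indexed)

T = I + N where N = [[0, 0, 0], [−4, 0, 0], [3, −2, 0]] is strictly lower-triangular, so N³ = 0.
(I + N)⁵ = I + 5·N + 10·N² = [[1, 0, 0], [−20, 1, 0], [95, −10, 1]].

0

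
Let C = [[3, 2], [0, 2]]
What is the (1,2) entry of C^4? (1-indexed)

C^2 = [[9, 10], [0, 4]]
C^3 = [[27, 38], [0, 8]]
C^4 = [[81, 130], [0, 16]]

130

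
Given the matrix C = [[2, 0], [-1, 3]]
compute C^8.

tr C = 5 and det C = 6, so the characteristic polynomial is λ² − (5)λ + (6) with roots 3 and 2.
Eigenvectors give P = [[0, 1], [-1, 1]] with P⁻¹ = [[1, -1], [1, 0]], and C = P·diag(3, 2)·P⁻¹.
Then C^8 = P·diag(6561, 256)·P⁻¹ = [[0, 256], [-6561, 256]] · [[1, -1], [1, 0]] = [[256, 0], [-6305, 6561]].

[[256, 0], [-6305, 6561]]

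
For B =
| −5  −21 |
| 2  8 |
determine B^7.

[[−761, −2667], [254, 890]]

tr B = 3 and det B = 2, so the characteristic polynomial is λ² − (3)λ + (2) with roots 1 and 2.
Eigenvectors give P = [[7, −3], [−2, 1]] with P⁻¹ = [[1, 3], [2, 7]], and B = P·diag(1, 2)·P⁻¹.
Then B^7 = P·diag(1, 128)·P⁻¹ = [[7, −384], [−2, 128]] · [[1, 3], [2, 7]] = [[−761, −2667], [254, 890]].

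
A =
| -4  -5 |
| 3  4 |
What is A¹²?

[[1, 0], [0, 1]]

A² = I (check: tr A = 0 and det A = -1), so A¹² = I since 12 is even.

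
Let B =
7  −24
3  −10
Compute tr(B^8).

tr B = −3 and det B = 2, so the characteristic polynomial is λ² − (−3)λ + (2) with roots −1 and −2.
Eigenvectors give P = [[3, −8], [1, −3]] with P⁻¹ = [[3, −8], [1, −3]], and B = P·diag(−1, −2)·P⁻¹.
Then B^8 = P·diag(1, 256)·P⁻¹ = [[3, −2048], [1, −768]] · [[3, −8], [1, −3]] = [[−2039, 6120], [−765, 2296]].

257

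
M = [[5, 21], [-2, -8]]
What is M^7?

tr M = -3 and det M = 2, so the characteristic polynomial is λ² − (-3)λ + (2) with roots -2 and -1.
Eigenvectors give P = [[3, 7], [-1, -2]] with P⁻¹ = [[-2, -7], [1, 3]], and M = P·diag(-2, -1)·P⁻¹.
Then M^7 = P·diag(-128, -1)·P⁻¹ = [[-384, -7], [128, 2]] · [[-2, -7], [1, 3]] = [[761, 2667], [-254, -890]].

[[761, 2667], [-254, -890]]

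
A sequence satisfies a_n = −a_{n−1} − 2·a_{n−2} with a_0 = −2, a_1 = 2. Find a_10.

With companion matrix M = [[−1, −2], [1, 0]], [a_n, a_{n−1}]ᵀ = M·[a_{n−1}, a_{n−2}]ᵀ, so [a_10, a_9]ᵀ = M⁹·[a_1, a_0]ᵀ.
M⁹ = [[11, 34], [−17, −6]], giving [a_10, a_9]ᵀ = [[−46], [−22]].

−46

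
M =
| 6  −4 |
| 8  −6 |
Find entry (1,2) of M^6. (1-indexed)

0

tr M = 0 and det M = −4, so the characteristic polynomial is λ² − (0)λ + (−4) with roots 2 and −2.
Eigenvectors give P = [[1, 1], [1, 2]] with P⁻¹ = [[2, −1], [−1, 1]], and M = P·diag(2, −2)·P⁻¹.
Then M^6 = P·diag(64, 64)·P⁻¹ = [[64, 64], [64, 128]] · [[2, −1], [−1, 1]] = [[64, 0], [0, 64]].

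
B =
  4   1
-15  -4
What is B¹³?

B² = I (check: tr B = 0 and det B = -1), so B¹³ = B since 13 is odd.

[[4, 1], [-15, -4]]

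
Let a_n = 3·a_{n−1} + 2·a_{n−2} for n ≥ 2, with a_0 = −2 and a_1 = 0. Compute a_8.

−7052

With companion matrix T = [[3, 2], [1, 0]], [a_n, a_{n−1}]ᵀ = T·[a_{n−1}, a_{n−2}]ᵀ, so [a_8, a_7]ᵀ = T⁷·[a_1, a_0]ᵀ.
T⁷ = [[6279, 3526], [1763, 990]], giving [a_8, a_7]ᵀ = [[−7052], [−1980]].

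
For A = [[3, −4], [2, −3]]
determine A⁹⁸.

A² = I (check: tr A = 0 and det A = −1), so A⁹⁸ = I since 98 is even.

[[1, 0], [0, 1]]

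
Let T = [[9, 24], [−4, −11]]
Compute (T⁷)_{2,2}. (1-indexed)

−6563

tr T = −2 and det T = −3, so the characteristic polynomial is λ² − (−2)λ + (−3) with roots 1 and −3.
Eigenvectors give P = [[3, −2], [−1, 1]] with P⁻¹ = [[1, 2], [1, 3]], and T = P·diag(1, −3)·P⁻¹.
Then T⁷ = P·diag(1, −2187)·P⁻¹ = [[3, 4374], [−1, −2187]] · [[1, 2], [1, 3]] = [[4377, 13128], [−2188, −6563]].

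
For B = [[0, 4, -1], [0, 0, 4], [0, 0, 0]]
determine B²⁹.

[[0, 0, 0], [0, 0, 0], [0, 0, 0]]

B is strictly triangular, hence nilpotent: B³ = 0, so B²⁹ = 0.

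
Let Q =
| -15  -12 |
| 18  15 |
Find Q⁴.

[[81, 0], [0, 81]]

tr Q = 0 and det Q = -9, so the characteristic polynomial is λ² − (0)λ + (-9) with roots -3 and 3.
Eigenvectors give P = [[-1, 2], [1, -3]] with P⁻¹ = [[-3, -2], [-1, -1]], and Q = P·diag(-3, 3)·P⁻¹.
Then Q⁴ = P·diag(81, 81)·P⁻¹ = [[-81, 162], [81, -243]] · [[-3, -2], [-1, -1]] = [[81, 0], [0, 81]].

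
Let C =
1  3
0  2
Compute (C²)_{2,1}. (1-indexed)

0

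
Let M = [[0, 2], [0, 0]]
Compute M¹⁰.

[[0, 0], [0, 0]]

M is strictly triangular, hence nilpotent: M² = 0, so M¹⁰ = 0.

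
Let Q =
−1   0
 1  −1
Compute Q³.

[[−1, 0], [3, −1]]

Q² = [[1, 0], [−2, 1]]
Q³ = [[−1, 0], [3, −1]]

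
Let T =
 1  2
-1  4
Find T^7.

[[-1931, 4118], [-2059, 4246]]

tr T = 5 and det T = 6, so the characteristic polynomial is λ² − (5)λ + (6) with roots 2 and 3.
Eigenvectors give P = [[2, 1], [1, 1]] with P⁻¹ = [[1, -1], [-1, 2]], and T = P·diag(2, 3)·P⁻¹.
Then T^7 = P·diag(128, 2187)·P⁻¹ = [[256, 2187], [128, 2187]] · [[1, -1], [-1, 2]] = [[-1931, 4118], [-2059, 4246]].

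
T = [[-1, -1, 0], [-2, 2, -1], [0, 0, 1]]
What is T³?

[[-1, -5, 2], [-10, 14, -9], [0, 0, 1]]

T² = [[3, -1, 1], [-2, 6, -3], [0, 0, 1]]
T³ = [[-1, -5, 2], [-10, 14, -9], [0, 0, 1]]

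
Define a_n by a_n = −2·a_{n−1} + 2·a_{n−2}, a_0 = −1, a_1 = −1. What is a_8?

240

With companion matrix M = [[−2, 2], [1, 0]], [a_n, a_{n−1}]ᵀ = M·[a_{n−1}, a_{n−2}]ᵀ, so [a_8, a_7]ᵀ = M^7·[a_1, a_0]ᵀ.
M^7 = [[−896, 656], [328, −240]], giving [a_8, a_7]ᵀ = [[240], [−88]].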